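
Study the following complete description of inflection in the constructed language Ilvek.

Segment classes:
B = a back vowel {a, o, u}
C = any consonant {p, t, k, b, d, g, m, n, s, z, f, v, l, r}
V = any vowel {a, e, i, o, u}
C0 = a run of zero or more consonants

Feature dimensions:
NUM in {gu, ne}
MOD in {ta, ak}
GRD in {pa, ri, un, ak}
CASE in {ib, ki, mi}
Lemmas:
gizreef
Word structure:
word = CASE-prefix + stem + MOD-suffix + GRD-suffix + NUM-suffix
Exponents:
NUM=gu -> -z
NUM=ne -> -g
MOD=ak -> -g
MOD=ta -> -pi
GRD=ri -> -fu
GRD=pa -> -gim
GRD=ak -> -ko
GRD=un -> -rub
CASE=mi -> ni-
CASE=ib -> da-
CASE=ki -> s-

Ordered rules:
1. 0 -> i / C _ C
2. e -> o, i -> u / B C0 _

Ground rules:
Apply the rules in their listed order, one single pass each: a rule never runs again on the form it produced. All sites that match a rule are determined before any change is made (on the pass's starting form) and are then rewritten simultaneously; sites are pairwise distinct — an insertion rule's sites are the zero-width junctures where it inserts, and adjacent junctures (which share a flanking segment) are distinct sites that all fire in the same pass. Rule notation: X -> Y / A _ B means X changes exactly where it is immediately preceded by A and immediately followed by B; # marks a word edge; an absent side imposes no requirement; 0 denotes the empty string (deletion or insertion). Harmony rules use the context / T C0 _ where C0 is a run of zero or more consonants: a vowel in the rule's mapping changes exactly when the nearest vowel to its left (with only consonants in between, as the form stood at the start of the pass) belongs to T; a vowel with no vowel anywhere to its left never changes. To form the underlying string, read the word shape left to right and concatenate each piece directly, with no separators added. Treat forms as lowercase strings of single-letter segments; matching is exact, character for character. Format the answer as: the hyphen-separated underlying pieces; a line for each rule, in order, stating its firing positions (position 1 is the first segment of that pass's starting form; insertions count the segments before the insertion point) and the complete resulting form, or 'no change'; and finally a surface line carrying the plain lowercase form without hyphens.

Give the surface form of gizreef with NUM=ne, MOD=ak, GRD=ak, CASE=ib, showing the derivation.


underlying: da-gizreef-g-ko-g
1. 0 -> i / C _ C: inserts after position(s) 5, 9, 10: dagizireefigikog
2. e -> o, i -> u / B C0 _: fires at position(s) 4: daguzireefigikog
surface: daguzireefigikog


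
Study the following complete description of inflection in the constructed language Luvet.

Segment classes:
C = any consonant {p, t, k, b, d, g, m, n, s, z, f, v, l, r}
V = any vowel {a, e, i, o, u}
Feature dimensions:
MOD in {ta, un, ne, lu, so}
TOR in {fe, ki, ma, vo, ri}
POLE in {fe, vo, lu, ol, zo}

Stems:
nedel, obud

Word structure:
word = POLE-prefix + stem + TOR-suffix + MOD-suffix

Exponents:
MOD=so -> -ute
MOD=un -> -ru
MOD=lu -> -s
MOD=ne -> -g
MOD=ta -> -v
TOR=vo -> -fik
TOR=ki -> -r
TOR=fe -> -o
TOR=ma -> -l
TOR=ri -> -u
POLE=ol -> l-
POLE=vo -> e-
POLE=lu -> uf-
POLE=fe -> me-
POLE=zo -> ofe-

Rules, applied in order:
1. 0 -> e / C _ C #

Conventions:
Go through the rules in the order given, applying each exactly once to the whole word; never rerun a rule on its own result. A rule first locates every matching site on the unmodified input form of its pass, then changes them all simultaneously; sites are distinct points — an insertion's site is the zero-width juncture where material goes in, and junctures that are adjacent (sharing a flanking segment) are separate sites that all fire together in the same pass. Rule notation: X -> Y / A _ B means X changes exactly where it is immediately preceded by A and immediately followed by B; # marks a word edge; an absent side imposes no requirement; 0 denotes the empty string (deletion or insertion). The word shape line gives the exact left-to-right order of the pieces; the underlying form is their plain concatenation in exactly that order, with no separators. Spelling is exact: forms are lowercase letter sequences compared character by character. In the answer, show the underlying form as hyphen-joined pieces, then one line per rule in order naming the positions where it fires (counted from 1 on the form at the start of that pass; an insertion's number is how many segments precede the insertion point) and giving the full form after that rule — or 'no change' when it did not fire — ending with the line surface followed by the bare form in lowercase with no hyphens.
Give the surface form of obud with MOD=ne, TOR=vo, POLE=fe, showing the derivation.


underlying: me-obud-fik-g
1. 0 -> e / C _ C #: inserts after position(s) 9: meobudfikeg
surface: meobudfikeg


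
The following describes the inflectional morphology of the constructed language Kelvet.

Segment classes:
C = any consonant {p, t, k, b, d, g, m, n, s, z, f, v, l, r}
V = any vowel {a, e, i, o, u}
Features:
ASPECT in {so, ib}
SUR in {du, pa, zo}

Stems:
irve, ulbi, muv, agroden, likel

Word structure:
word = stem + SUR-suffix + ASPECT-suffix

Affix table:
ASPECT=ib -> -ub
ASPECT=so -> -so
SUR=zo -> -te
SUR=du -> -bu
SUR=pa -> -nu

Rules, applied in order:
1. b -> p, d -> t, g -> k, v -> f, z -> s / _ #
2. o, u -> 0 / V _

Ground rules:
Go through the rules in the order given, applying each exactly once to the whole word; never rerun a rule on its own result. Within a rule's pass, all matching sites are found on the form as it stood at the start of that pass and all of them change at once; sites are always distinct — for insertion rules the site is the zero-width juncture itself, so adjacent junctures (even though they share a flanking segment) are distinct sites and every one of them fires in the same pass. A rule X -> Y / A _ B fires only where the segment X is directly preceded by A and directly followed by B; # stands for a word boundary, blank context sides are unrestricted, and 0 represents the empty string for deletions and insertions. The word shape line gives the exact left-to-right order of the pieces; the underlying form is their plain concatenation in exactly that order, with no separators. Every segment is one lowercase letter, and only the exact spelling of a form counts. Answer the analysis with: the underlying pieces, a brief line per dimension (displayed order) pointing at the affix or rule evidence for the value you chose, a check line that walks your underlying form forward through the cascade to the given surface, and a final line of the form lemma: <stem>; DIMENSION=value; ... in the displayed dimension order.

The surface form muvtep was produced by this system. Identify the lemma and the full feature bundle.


underlying: muv-te-ub
ASPECT=ib - signalled by the affix -ub
SUR=zo - signalled by the affix -te
check: muvteub -> muvteup -> muvtep
lemma: muv; ASPECT=ib; SUR=zo


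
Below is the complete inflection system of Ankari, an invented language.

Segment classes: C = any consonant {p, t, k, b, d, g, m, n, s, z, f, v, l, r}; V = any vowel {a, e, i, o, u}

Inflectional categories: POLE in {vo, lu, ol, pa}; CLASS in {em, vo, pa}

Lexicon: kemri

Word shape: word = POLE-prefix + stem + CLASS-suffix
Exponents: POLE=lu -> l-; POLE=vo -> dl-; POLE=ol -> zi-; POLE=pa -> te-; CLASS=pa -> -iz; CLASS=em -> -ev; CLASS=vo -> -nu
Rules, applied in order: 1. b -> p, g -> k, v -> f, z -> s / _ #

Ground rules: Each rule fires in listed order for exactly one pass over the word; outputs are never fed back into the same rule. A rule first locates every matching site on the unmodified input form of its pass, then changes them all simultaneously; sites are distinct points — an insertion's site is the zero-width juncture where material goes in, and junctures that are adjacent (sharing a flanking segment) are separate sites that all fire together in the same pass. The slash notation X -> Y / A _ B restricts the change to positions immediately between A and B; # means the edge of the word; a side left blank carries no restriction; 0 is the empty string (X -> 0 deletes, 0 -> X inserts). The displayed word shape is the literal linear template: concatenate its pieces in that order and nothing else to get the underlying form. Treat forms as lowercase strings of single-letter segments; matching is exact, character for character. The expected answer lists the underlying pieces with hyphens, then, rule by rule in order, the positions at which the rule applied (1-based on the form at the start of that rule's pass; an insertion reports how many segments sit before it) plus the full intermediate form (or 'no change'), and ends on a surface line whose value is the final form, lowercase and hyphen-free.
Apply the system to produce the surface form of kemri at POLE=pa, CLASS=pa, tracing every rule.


underlying: te-kemri-iz
1. b -> p, g -> k, v -> f, z -> s / _ #: fires at position(s) 9: tekemriis
surface: tekemriis


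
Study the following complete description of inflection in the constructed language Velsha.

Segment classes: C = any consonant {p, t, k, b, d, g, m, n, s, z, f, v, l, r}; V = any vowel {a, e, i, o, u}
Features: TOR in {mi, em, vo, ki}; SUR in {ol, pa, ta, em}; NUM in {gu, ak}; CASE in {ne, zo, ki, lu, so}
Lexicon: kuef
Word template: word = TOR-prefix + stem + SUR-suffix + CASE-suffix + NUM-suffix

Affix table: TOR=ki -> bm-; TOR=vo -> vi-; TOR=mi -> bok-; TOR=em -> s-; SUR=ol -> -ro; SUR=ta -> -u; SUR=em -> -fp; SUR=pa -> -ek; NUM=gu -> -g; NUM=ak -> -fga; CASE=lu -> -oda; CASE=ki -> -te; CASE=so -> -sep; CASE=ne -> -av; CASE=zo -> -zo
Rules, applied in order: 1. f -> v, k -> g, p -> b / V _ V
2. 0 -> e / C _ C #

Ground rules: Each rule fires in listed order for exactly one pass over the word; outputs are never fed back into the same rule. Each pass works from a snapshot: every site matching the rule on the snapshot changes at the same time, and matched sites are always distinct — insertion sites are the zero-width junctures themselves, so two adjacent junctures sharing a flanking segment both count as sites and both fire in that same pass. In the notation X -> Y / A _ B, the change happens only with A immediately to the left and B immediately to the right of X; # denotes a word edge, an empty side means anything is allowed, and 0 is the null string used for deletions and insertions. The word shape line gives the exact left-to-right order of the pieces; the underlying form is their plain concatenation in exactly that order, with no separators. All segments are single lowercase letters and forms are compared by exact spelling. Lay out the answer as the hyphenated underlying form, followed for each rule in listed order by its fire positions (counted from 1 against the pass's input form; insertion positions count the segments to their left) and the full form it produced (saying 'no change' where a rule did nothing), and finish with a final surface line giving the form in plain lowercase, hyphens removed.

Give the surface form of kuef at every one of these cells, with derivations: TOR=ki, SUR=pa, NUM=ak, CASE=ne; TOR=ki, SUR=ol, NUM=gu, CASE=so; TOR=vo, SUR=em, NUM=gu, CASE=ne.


cell TOR=ki, SUR=pa, NUM=ak, CASE=ne:
underlying: bm-kuef-ek-av-fga
1. f -> v, k -> g, p -> b / V _ V: fires at position(s) 6, 8: bmkuevegavfga
2. 0 -> e / C _ C #: no change
surface: bmkuevegavfga

cell TOR=ki, SUR=ol, NUM=gu, CASE=so:
underlying: bm-kuef-ro-sep-g
1. f -> v, k -> g, p -> b / V _ V: no change
2. 0 -> e / C _ C #: inserts after position(s) 11: bmkuefrosepeg
surface: bmkuefrosepeg

cell TOR=vo, SUR=em, NUM=gu, CASE=ne:
underlying: vi-kuef-fp-av-g
1. f -> v, k -> g, p -> b / V _ V: fires at position(s) 3: vigueffpavg
2. 0 -> e / C _ C #: inserts after position(s) 10: vigueffpaveg
surface: vigueffpaveg


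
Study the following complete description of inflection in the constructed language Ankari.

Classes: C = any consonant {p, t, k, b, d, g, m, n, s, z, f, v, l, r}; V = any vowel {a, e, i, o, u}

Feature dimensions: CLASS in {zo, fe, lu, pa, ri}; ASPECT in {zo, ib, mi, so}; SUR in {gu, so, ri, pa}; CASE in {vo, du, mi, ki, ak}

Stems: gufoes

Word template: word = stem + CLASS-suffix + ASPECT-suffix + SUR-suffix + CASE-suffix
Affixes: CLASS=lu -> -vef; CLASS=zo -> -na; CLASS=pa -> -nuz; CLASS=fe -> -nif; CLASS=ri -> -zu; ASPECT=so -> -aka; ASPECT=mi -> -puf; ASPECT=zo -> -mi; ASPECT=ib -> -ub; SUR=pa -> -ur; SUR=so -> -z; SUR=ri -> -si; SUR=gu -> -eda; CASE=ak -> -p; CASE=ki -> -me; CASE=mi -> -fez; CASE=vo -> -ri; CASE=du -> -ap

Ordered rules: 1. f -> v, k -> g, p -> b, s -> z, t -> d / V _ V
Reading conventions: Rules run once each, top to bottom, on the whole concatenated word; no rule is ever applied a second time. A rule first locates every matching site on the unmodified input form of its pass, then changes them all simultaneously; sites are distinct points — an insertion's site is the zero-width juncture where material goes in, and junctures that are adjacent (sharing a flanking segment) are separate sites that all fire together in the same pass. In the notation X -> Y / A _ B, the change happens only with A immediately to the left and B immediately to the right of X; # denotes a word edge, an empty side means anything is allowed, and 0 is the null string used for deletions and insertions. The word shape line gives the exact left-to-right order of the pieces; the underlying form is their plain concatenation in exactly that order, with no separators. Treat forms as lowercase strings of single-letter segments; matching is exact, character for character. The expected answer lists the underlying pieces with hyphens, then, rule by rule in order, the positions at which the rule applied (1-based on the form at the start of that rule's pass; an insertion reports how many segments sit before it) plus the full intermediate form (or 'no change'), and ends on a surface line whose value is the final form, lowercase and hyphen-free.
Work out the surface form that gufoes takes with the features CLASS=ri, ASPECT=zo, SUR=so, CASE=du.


underlying: gufoes-zu-mi-z-ap
1. f -> v, k -> g, p -> b, s -> z, t -> d / V _ V: fires at position(s) 3: guvoeszumizap
surface: guvoeszumizap


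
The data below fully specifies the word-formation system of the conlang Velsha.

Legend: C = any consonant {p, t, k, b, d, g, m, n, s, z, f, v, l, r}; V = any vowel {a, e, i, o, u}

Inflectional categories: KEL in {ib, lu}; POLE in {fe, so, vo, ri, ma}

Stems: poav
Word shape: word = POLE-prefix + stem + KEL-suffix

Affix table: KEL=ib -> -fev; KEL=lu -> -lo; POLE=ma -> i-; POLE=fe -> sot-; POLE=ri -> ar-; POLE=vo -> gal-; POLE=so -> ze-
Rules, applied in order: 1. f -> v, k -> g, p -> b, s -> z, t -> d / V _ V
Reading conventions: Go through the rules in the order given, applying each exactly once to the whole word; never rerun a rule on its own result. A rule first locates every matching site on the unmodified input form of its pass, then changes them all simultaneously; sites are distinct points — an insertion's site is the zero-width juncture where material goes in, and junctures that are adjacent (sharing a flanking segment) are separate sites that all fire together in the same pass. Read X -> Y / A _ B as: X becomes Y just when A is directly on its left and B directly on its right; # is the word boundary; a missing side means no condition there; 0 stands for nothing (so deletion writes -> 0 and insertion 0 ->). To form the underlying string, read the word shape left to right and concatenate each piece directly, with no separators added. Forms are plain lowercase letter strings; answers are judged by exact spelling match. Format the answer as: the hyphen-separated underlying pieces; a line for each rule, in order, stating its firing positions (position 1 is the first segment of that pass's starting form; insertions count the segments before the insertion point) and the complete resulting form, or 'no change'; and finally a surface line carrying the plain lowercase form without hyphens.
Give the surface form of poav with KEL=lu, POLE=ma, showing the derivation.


underlying: i-poav-lo
1. f -> v, k -> g, p -> b, s -> z, t -> d / V _ V: fires at position(s) 2: iboavlo
surface: iboavlo


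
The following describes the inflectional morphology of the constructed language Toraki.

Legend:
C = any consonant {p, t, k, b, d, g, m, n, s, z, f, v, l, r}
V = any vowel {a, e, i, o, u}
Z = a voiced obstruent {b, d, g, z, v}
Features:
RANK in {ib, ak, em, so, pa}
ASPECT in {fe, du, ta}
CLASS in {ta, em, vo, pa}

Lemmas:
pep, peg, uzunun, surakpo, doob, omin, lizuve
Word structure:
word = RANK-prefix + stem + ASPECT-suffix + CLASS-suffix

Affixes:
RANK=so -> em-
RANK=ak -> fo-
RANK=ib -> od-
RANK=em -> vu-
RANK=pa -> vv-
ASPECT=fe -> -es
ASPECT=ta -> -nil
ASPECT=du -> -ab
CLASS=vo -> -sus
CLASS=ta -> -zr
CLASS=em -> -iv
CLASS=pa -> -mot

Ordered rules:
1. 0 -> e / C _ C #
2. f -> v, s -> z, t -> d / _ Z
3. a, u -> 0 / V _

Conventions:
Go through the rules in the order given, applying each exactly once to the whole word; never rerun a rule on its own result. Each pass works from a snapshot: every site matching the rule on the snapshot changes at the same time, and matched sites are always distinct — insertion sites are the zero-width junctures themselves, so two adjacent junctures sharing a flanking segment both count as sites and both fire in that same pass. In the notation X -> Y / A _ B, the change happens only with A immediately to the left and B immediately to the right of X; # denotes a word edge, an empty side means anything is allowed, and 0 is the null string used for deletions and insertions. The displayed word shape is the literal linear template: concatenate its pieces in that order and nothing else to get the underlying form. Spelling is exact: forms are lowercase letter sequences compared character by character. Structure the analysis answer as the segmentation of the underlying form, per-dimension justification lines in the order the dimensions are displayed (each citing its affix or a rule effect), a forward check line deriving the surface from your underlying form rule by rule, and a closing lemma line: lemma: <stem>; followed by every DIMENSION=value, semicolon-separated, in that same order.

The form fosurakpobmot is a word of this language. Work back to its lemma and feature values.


underlying: fo-surakpo-ab-mot
RANK=ak - signalled by the affix fo-
ASPECT=du - signalled by the affix -ab
CLASS=pa - signalled by the affix -mot
check: fosurakpoabmot -> fosurakpoabmot -> fosurakpoabmot -> fosurakpobmot
lemma: surakpo; RANK=ak; ASPECT=du; CLASS=pa


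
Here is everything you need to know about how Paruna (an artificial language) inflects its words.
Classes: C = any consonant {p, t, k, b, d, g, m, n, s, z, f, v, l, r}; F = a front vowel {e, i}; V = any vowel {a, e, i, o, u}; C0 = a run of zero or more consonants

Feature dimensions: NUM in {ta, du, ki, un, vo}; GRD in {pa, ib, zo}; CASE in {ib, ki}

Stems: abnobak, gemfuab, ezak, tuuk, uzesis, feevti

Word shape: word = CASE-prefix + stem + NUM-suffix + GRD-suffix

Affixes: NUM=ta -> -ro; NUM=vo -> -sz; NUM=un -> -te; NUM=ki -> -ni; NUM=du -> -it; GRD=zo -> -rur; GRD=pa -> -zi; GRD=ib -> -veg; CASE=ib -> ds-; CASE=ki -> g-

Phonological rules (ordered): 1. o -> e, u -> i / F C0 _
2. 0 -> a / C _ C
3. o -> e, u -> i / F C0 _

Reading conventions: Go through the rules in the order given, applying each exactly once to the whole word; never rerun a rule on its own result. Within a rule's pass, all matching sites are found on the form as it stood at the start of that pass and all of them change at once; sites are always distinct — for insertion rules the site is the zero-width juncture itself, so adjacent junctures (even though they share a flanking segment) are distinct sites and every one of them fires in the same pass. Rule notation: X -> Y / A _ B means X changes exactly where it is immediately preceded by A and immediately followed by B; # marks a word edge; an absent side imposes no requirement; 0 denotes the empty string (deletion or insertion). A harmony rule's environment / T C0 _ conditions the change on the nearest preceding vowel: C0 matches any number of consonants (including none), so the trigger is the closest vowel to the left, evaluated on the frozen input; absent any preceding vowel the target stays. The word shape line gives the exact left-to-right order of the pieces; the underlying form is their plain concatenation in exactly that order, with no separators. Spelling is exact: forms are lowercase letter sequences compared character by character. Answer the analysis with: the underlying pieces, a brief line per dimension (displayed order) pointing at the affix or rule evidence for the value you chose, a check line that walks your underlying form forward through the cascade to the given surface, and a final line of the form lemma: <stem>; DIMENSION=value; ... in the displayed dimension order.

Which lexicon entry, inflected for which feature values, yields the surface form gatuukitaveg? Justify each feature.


underlying: g-tuuk-it-veg
NUM=du - signalled by the affix -it
GRD=ib - signalled by the affix -veg
CASE=ki - signalled by the affix g-
check: gtuukitveg -> gtuukitveg -> gatuukitaveg -> gatuukitaveg
lemma: tuuk; NUM=du; GRD=ib; CASE=ki


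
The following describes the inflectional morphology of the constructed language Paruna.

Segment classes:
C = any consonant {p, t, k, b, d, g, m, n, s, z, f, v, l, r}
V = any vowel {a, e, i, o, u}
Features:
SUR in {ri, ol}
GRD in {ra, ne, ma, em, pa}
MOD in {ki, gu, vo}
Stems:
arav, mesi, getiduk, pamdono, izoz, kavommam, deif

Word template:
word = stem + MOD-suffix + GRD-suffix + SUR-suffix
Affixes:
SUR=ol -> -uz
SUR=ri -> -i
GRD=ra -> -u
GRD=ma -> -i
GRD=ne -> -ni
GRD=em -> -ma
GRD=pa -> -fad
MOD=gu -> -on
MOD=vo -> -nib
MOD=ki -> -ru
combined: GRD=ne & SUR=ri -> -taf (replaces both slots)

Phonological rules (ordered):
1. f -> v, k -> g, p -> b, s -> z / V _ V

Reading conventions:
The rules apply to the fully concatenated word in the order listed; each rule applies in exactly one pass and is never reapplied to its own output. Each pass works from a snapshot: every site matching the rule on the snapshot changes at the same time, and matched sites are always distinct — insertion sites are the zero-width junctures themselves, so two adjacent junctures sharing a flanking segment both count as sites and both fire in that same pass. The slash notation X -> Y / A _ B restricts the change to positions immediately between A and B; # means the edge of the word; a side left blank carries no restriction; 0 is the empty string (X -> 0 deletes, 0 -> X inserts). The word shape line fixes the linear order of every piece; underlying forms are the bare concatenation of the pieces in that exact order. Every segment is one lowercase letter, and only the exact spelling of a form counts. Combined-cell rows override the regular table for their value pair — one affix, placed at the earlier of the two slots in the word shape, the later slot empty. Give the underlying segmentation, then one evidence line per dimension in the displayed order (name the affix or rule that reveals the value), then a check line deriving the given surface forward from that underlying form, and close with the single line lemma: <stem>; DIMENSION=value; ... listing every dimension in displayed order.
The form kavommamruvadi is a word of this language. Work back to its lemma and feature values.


underlying: kavommam-ru-fad-i
SUR=ri - signalled by the affix -i
GRD=pa - signalled by the affix -fad
MOD=ki - signalled by the affix -ru
check: kavommamrufadi -> kavommamruvadi
lemma: kavommam; SUR=ri; GRD=pa; MOD=ki


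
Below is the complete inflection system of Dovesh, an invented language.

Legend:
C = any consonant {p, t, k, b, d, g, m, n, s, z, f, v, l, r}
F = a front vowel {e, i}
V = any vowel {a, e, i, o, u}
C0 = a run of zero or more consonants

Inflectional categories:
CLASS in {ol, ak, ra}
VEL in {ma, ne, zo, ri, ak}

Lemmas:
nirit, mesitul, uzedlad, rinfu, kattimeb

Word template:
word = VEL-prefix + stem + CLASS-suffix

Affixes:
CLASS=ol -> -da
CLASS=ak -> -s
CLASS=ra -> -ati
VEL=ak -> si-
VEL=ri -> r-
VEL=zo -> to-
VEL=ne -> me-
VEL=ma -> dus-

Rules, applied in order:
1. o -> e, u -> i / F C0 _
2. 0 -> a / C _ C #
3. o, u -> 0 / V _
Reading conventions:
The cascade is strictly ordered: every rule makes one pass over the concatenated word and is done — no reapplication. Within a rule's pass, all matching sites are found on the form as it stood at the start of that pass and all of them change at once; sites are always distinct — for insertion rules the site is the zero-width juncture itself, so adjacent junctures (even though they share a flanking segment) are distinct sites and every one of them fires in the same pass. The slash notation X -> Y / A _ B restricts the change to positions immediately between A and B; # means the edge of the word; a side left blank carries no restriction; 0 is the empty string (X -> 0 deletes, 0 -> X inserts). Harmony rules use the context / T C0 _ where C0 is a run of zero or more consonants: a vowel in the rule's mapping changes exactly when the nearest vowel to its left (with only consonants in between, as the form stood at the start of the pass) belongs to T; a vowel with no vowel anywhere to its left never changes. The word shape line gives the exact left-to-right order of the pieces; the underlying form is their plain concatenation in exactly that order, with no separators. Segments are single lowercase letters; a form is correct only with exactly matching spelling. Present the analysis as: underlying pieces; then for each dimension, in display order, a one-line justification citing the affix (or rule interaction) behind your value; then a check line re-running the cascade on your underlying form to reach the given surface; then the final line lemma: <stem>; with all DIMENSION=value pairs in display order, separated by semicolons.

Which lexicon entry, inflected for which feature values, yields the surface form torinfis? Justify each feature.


underlying: to-rinfu-s
CLASS=ak - signalled by the affix -s
VEL=zo - signalled by the affix to-
check: torinfus -> torinfis -> torinfis -> torinfis
lemma: rinfu; CLASS=ak; VEL=zo


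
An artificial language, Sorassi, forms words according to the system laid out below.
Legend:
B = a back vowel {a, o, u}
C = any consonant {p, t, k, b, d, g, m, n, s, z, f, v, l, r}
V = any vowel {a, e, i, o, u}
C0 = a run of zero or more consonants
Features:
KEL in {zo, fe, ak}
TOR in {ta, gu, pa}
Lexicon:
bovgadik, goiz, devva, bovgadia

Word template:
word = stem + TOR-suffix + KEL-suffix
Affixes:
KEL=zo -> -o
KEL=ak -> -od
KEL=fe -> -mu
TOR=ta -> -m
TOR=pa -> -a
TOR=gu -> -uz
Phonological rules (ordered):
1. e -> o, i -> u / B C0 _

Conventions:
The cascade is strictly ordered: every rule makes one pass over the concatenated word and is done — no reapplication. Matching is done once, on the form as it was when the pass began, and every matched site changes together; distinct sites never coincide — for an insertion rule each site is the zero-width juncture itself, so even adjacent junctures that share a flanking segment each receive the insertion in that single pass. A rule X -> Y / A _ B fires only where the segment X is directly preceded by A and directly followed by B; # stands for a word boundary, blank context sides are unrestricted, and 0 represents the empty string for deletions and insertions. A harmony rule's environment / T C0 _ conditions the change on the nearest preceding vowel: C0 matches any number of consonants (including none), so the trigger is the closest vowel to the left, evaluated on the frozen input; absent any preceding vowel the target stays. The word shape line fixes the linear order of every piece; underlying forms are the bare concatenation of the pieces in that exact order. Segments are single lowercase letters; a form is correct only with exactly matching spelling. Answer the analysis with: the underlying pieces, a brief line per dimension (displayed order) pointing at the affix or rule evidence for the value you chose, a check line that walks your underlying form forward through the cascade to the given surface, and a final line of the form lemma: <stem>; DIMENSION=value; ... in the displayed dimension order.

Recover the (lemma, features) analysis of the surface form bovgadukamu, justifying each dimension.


underlying: bovgadik-a-mu
KEL=fe - signalled by the affix -mu
TOR=pa - signalled by the affix -a
check: bovgadikamu -> bovgadukamu
lemma: bovgadik; KEL=fe; TOR=pa


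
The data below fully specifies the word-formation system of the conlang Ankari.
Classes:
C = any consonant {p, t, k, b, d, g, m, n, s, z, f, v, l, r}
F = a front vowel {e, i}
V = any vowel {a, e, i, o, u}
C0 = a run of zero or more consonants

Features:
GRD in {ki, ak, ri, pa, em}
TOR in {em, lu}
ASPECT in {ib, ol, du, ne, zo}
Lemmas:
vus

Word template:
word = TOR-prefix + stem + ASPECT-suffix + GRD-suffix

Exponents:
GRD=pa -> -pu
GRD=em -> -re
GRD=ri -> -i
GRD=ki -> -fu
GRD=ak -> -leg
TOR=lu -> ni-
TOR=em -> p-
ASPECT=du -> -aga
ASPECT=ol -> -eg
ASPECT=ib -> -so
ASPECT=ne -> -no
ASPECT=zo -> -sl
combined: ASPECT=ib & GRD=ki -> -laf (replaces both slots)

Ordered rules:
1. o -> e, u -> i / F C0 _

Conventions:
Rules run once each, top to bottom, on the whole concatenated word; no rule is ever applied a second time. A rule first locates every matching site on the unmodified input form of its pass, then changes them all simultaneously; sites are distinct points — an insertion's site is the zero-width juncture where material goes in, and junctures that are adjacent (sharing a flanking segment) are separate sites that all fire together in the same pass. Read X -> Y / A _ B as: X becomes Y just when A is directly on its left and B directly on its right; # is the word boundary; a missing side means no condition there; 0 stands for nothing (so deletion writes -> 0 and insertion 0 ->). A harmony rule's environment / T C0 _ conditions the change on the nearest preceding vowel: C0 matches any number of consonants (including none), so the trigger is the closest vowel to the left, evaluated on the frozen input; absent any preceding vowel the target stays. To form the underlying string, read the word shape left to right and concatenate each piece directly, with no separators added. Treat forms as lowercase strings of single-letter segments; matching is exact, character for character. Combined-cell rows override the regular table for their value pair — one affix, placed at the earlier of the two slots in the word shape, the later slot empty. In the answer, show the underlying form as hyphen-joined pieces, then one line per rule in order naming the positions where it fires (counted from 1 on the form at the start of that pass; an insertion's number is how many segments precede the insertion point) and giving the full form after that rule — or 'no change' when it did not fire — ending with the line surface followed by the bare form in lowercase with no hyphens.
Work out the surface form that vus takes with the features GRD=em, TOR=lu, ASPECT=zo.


underlying: ni-vus-sl-re
1. o -> e, u -> i / F C0 _: fires at position(s) 4: nivisslre
surface: nivisslre


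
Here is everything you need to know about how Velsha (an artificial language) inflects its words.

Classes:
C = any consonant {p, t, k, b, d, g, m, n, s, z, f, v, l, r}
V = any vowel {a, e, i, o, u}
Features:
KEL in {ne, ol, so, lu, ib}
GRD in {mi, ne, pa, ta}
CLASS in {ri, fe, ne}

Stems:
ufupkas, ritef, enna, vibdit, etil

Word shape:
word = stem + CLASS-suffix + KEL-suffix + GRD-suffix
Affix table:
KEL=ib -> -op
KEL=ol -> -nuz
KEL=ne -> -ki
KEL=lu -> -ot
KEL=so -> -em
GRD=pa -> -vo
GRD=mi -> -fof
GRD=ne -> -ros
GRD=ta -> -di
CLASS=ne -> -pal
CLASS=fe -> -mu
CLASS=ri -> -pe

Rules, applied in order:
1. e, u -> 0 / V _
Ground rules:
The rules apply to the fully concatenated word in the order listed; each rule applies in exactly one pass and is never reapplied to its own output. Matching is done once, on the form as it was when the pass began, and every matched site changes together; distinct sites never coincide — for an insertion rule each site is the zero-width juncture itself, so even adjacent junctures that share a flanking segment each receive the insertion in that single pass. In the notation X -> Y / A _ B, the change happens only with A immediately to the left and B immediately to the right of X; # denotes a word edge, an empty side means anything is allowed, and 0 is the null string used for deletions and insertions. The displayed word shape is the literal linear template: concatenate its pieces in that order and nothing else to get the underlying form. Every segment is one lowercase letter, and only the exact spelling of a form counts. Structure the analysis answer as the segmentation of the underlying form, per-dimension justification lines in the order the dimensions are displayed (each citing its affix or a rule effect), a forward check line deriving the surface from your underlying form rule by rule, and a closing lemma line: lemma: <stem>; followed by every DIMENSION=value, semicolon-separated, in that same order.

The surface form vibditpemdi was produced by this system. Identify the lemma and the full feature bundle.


underlying: vibdit-pe-em-di
KEL=so - signalled by the affix -em
GRD=ta - signalled by the affix -di
CLASS=ri - signalled by the affix -pe
check: vibditpeemdi -> vibditpemdi
lemma: vibdit; KEL=so; GRD=ta; CLASS=ri


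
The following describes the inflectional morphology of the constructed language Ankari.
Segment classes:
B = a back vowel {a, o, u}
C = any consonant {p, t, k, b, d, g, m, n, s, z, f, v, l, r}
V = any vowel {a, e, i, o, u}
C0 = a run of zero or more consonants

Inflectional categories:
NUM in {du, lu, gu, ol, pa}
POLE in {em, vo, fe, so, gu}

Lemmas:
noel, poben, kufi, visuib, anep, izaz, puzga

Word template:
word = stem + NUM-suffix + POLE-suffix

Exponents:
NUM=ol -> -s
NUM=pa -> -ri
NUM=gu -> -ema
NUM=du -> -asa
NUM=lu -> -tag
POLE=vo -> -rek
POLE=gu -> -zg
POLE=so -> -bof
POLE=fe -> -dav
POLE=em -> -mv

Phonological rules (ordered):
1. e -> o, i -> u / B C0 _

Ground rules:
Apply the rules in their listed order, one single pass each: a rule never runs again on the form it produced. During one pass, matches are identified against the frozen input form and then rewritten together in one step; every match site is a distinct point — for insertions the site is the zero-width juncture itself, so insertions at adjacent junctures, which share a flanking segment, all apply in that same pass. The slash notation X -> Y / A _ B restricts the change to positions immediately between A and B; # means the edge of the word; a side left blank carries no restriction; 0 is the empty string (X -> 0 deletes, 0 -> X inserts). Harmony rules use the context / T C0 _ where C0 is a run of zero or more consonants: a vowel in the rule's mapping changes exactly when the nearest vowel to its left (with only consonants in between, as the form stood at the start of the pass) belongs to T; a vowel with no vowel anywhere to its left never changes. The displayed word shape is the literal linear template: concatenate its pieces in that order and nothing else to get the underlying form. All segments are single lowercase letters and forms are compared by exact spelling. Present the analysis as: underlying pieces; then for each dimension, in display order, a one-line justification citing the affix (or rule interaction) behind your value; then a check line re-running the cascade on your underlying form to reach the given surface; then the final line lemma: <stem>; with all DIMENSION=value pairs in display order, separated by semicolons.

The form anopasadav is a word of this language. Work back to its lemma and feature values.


underlying: anep-asa-dav
NUM=du - signalled by the affix -asa
POLE=fe - signalled by the affix -dav
check: anepasadav -> anopasadav
lemma: anep; NUM=du; POLE=fe


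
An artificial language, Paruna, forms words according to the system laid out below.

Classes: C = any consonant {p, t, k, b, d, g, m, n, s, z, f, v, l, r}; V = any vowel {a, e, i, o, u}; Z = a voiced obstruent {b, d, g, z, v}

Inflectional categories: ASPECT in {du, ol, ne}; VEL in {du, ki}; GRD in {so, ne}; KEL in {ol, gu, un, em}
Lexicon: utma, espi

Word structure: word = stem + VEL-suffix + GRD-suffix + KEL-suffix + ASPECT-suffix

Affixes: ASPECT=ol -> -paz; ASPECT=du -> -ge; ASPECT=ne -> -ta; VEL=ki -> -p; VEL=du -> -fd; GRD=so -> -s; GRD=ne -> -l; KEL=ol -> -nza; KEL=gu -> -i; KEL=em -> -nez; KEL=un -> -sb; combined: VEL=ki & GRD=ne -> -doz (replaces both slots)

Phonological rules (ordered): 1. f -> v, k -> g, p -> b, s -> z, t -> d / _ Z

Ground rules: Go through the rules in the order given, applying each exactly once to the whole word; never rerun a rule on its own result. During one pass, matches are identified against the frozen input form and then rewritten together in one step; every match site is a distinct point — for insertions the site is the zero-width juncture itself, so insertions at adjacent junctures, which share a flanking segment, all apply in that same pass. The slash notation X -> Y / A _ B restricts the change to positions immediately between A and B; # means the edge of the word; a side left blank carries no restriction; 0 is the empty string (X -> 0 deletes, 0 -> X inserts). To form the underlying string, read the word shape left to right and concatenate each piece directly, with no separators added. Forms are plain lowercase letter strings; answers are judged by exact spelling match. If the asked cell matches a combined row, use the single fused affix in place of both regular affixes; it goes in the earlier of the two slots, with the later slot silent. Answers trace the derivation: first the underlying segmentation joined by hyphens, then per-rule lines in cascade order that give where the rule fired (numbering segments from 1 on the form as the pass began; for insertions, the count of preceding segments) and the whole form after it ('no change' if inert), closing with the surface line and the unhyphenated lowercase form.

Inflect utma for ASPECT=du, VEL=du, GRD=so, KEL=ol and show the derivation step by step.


underlying: utma-fd-s-nza-ge
1. f -> v, k -> g, p -> b, s -> z, t -> d / _ Z: fires at position(s) 5: utmavdsnzage
surface: utmavdsnzage


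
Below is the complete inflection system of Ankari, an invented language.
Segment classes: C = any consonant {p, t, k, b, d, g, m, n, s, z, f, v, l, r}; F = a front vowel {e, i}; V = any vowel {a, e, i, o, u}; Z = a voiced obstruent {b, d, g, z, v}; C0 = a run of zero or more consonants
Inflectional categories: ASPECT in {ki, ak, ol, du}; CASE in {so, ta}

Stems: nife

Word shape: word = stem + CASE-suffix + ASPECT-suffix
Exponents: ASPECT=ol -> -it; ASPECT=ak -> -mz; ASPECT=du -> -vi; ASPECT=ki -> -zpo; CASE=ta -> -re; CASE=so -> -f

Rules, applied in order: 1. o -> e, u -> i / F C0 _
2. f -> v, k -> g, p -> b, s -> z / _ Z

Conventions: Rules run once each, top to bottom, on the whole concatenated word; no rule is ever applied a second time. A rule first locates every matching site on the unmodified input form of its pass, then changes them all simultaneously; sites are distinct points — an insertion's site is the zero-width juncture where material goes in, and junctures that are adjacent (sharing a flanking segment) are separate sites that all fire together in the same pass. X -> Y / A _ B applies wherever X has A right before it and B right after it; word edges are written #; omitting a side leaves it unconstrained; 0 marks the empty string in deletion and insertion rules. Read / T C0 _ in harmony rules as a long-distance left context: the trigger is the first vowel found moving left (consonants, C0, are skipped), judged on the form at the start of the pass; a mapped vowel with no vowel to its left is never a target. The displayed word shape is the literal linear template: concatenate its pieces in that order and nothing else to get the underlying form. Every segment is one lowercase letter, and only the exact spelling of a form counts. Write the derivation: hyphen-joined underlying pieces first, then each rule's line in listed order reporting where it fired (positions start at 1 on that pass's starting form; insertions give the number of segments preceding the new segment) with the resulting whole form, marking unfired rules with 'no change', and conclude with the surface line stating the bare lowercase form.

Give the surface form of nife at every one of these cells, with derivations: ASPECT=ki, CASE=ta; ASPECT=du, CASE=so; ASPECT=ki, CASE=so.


cell ASPECT=ki, CASE=ta:
underlying: nife-re-zpo
1. o -> e, u -> i / F C0 _: fires at position(s) 9: niferezpe
2. f -> v, k -> g, p -> b, s -> z / _ Z: no change
surface: niferezpe

cell ASPECT=du, CASE=so:
underlying: nife-f-vi
1. o -> e, u -> i / F C0 _: no change
2. f -> v, k -> g, p -> b, s -> z / _ Z: fires at position(s) 5: nifevvi
surface: nifevvi

cell ASPECT=ki, CASE=so:
underlying: nife-f-zpo
1. o -> e, u -> i / F C0 _: fires at position(s) 8: nifefzpe
2. f -> v, k -> g, p -> b, s -> z / _ Z: fires at position(s) 5: nifevzpe
surface: nifevzpe
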